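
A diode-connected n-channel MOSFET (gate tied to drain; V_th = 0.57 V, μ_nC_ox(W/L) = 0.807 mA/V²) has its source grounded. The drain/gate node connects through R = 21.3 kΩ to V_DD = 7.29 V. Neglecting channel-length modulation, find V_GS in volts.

With gate tied to drain, V_GS = V_DS ≥ V_GS − V_th, so the device is in saturation.
KCL at the drain: ½ k_n (V_GS − V_th)² = (V_DD − V_GS)/R.
Let x = V_GS − 0.57. Then 8.59 x² + x − 6.72 = 0, giving x = 0.828 V (positive root), so V_GS = 1.4 V.
I_D = (V_DD − V_GS)/R = (7.29 − 1.4) / 21.3 = 0.277 mA.

V_GS = 1.40 V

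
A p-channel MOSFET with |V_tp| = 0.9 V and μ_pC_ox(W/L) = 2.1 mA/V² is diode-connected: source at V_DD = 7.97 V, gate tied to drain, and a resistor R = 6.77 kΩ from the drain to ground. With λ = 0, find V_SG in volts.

With gate tied to drain, V_SG = V_SD ≥ V_SG − |V_tp|, so the device is in saturation.
KCL at the drain: ½ k_p (V_SG − |V_tp|)² = (V_DD − V_SG)/R.
Let x = V_SG − 0.9. Then 7.11 x² + x − 7.07 = 0, giving x = 0.929 V (positive root), so V_SG = 1.83 V.
I_D = (V_DD − V_SG)/R = (7.97 − 1.83) / 6.77 = 0.907 mA.

V_SG = 1.83 V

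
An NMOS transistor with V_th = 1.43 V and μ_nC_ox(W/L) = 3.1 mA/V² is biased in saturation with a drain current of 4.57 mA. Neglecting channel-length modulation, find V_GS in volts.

V_GS = 3.15 V

In saturation I_D = ½ k_n (V_GS − V_th)², so V_GS − V_th = √(2 I_D / k_n) = √(2 × 4.57 / 3.1) = 1.72 V.
V_GS = 1.43 + 1.72 = 3.15 V.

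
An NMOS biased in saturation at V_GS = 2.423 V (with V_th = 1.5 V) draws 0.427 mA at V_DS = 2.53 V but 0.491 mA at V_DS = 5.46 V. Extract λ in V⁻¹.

With V_GS fixed, I_D ∝ (1 + λ V_DS) in saturation, so I_D2/I_D1 = (1 + λ V_DS2)/(1 + λ V_DS1).
0.491/0.427 = 1.15 = (1 + 5.46 λ)/(1 + 2.53 λ).
Solving: λ (I_D1 V_DS2 − I_D2 V_DS1) = I_D2 − I_D1, so λ = (0.491 − 0.427) / (0.427 × 5.46 − 0.491 × 2.53) = 0.064 / 1.09 = 0.0588 V⁻¹.

λ = 0.0588 V⁻¹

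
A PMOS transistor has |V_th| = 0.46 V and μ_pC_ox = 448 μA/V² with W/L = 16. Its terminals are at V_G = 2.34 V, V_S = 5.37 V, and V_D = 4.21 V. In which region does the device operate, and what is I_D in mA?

Triode; I_D = 16.5 mA

V_SG = V_S − V_G = 5.37 − 2.34 = 3.03 V; V_SD = V_S − V_D = 5.37 − 4.21 = 1.16 V.
k_p = μ_pC_ox · (W/L) = 7.168 mA/V².
V_ov = V_SG − |V_th| = 3.03 − 0.46 = 2.57 V.
Since V_SD = 1.16 V < V_ov = 2.57 V, the device is in the triode region.
I_D = k_p [V_ov · V_SD − ½ V_SD²] = 7.168 × [2.57 × 1.16 − 0.5 × 1.16²] = 16.5 mA.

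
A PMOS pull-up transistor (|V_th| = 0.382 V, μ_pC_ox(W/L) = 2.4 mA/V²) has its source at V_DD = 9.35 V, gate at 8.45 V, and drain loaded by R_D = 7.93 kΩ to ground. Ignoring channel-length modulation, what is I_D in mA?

V_SG = V_DD − V_G = 9.35 − 8.45 = 0.9 V, so V_ov = 0.9 − 0.382 = 0.518 V.
Assume saturation: I_D = ½ k_p V_ov² = 0.5 × 2.4 × 0.518² = 0.322 mA, giving V_SD = V_DD − I_D R_D = 9.35 − 0.322 × 7.93 = 6.8 V.
V_SD = 6.8 V ≥ V_ov = 0.518 V, confirming saturation.

I_D = 0.322 mA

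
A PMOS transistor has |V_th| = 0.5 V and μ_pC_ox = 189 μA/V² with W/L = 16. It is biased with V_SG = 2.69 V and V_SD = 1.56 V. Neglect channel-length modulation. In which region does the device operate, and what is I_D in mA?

k_p = μ_pC_ox · (W/L) = 3.024 mA/V².
V_ov = V_SG − |V_th| = 2.69 − 0.5 = 2.19 V.
Since V_SD = 1.56 V < V_ov = 2.19 V, the device is in the triode region.
I_D = k_p [V_ov · V_SD − ½ V_SD²] = 3.024 × [2.19 × 1.56 − 0.5 × 1.56²] = 6.65 mA.

Triode; I_D = 6.65 mA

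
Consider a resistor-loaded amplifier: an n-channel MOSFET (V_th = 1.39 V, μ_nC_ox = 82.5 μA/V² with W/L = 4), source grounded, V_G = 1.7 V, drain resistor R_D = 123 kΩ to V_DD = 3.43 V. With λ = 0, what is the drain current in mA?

I_D = 0.0159 mA

V_GS = V_G = 1.7 V, so V_ov = 1.7 − 1.39 = 0.31 V.
k_n = μ_nC_ox · (W/L) = 0.33 mA/V².
Assume saturation: I_D = ½ k_n V_ov² = 0.5 × 0.33 × 0.31² = 0.0159 mA, giving V_DS = V_DD − I_D R_D = 3.43 − 0.0159 × 123 = 1.48 V.
V_DS = 1.48 V ≥ V_ov = 0.31 V, confirming saturation.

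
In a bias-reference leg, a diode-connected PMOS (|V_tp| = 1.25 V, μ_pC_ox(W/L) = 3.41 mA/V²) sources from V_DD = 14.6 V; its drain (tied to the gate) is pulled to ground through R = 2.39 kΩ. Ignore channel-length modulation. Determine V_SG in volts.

With gate tied to drain, V_SG = V_SD ≥ V_SG − |V_tp|, so the device is in saturation.
KCL at the drain: ½ k_p (V_SG − |V_tp|)² = (V_DD − V_SG)/R.
Let x = V_SG − 1.25. Then 4.07 x² + x − 13.35 = 0, giving x = 1.69 V (positive root), so V_SG = 2.94 V.
I_D = (V_DD − V_SG)/R = (14.6 − 2.94) / 2.39 = 4.88 mA.

V_SG = 2.94 V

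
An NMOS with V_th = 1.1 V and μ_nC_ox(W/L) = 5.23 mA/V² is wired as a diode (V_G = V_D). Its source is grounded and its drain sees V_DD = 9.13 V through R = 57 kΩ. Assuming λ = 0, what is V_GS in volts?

With gate tied to drain, V_GS = V_DS ≥ V_GS − V_th, so the device is in saturation.
KCL at the drain: ½ k_n (V_GS − V_th)² = (V_DD − V_GS)/R.
Let x = V_GS − 1.1. Then 149 x² + x − 8.03 = 0, giving x = 0.229 V (positive root), so V_GS = 1.33 V.
I_D = (V_DD − V_GS)/R = (9.13 − 1.33) / 57 = 0.137 mA.

V_GS = 1.33 V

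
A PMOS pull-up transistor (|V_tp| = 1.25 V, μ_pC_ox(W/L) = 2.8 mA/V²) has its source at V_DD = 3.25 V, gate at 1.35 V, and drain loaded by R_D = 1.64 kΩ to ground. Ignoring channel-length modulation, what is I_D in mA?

I_D = 0.591 mA

V_SG = V_DD − V_G = 3.25 − 1.35 = 1.9 V, so V_ov = 1.9 − 1.25 = 0.65 V.
Assume saturation: I_D = ½ k_p V_ov² = 0.5 × 2.8 × 0.65² = 0.591 mA, giving V_SD = V_DD − I_D R_D = 3.25 − 0.591 × 1.64 = 2.28 V.
V_SD = 2.28 V ≥ V_ov = 0.65 V, confirming saturation.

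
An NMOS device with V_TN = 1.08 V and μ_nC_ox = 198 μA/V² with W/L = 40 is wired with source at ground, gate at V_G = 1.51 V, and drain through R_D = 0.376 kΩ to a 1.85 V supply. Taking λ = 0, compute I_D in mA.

I_D = 0.732 mA

V_GS = V_G = 1.51 V, so V_ov = 1.51 − 1.08 = 0.43 V.
k_n = μ_nC_ox · (W/L) = 7.92 mA/V².
Assume saturation: I_D = ½ k_n V_ov² = 0.5 × 7.92 × 0.43² = 0.732 mA, giving V_DS = V_DD − I_D R_D = 1.85 − 0.732 × 0.376 = 1.57 V.
V_DS = 1.57 V ≥ V_ov = 0.43 V, confirming saturation.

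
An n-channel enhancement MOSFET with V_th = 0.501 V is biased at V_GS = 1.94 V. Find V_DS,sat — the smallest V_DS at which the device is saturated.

The boundary between triode and saturation is V_DS = V_GS − V_th = V_ov.
V_ov = 1.94 − 0.501 = 1.44 V.

V_DS,sat = 1.44 V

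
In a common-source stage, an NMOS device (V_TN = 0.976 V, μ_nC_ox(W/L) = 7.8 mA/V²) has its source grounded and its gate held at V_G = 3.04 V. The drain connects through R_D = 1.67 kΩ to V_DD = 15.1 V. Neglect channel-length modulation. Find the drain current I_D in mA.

I_D = 8.66 mA

V_GS = V_G = 3.04 V, so V_ov = 3.04 − 0.976 = 2.06 V.
Assume saturation: I_D = ½ k_n V_ov² = 0.5 × 7.8 × 2.06² = 16.6 mA, giving V_DS = V_DD − I_D R_D = 15.1 − 16.6 × 1.67 = -12.6 V.
But -12.6 V < V_ov = 2.06 V, so the device is actually in triode.
In triode I_D = k_n[V_ov V_DS − ½ V_DS²] and I_D = (V_DD − V_DS)/R_D. Equating: 6.51 V_DS² − 27.89 V_DS + 15.1 = 0, giving V_DS = 0.636 V (the root below V_ov).
I_D = (15.1 − 0.636) / 1.67 = 8.66 mA.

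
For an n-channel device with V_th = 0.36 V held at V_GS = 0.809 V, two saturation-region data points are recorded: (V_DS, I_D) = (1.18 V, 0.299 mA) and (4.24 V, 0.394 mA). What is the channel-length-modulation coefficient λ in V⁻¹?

λ = 0.118 V⁻¹

With V_GS fixed, I_D ∝ (1 + λ V_DS) in saturation, so I_D2/I_D1 = (1 + λ V_DS2)/(1 + λ V_DS1).
0.394/0.299 = 1.318 = (1 + 4.24 λ)/(1 + 1.18 λ).
Solving: λ (I_D1 V_DS2 − I_D2 V_DS1) = I_D2 − I_D1, so λ = (0.394 − 0.299) / (0.299 × 4.24 − 0.394 × 1.18) = 0.095 / 0.803 = 0.118 V⁻¹.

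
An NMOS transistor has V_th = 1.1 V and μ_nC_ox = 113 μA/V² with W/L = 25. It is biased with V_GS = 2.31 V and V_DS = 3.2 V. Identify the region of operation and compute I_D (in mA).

Saturation; I_D = 2.07 mA

k_n = μ_nC_ox · (W/L) = 2.825 mA/V².
V_ov = V_GS − V_th = 2.31 − 1.1 = 1.21 V.
Since V_DS = 3.2 V ≥ V_ov = 1.21 V, the device is in saturation.
I_D = ½ k_n V_ov² = 0.5 × 2.825 × 1.21² = 2.07 mA.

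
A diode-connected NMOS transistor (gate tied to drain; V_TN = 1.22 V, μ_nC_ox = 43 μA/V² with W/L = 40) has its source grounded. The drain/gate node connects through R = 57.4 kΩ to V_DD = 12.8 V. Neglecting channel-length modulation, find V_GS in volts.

With gate tied to drain, V_GS = V_DS ≥ V_GS − V_TN, so the device is in saturation.
k_n = μ_nC_ox · (W/L) = 1.72 mA/V².
KCL at the drain: ½ k_n (V_GS − V_TN)² = (V_DD − V_GS)/R.
Let x = V_GS − 1.22. Then 49.4 x² + x − 11.58 = 0, giving x = 0.474 V (positive root), so V_GS = 1.69 V.
I_D = (V_DD − V_GS)/R = (12.8 − 1.69) / 57.4 = 0.193 mA.

V_GS = 1.69 V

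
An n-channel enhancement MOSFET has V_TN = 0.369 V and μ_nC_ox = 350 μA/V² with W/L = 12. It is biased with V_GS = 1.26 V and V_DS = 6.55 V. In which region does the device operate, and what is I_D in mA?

k_n = μ_nC_ox · (W/L) = 4.2 mA/V².
V_ov = V_GS − V_TN = 1.26 − 0.369 = 0.891 V.
Since V_DS = 6.55 V ≥ V_ov = 0.891 V, the device is in saturation.
I_D = ½ k_n V_ov² = 0.5 × 4.2 × 0.891² = 1.67 mA.

Saturation; I_D = 1.67 mA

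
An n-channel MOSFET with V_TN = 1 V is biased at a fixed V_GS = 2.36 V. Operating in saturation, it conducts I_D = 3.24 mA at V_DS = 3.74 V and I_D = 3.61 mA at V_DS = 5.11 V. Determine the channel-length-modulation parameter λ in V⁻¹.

With V_GS fixed, I_D ∝ (1 + λ V_DS) in saturation, so I_D2/I_D1 = (1 + λ V_DS2)/(1 + λ V_DS1).
3.61/3.24 = 1.114 = (1 + 5.11 λ)/(1 + 3.74 λ).
Solving: λ (I_D1 V_DS2 − I_D2 V_DS1) = I_D2 − I_D1, so λ = (3.61 − 3.24) / (3.24 × 5.11 − 3.61 × 3.74) = 0.37 / 3.06 = 0.121 V⁻¹.

λ = 0.121 V⁻¹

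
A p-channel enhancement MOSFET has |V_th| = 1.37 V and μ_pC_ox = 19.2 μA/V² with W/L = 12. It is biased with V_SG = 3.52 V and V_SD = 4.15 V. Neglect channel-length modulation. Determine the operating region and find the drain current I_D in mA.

k_p = μ_pC_ox · (W/L) = 0.2304 mA/V².
V_ov = V_SG − |V_th| = 3.52 − 1.37 = 2.15 V.
Since V_SD = 4.15 V ≥ V_ov = 2.15 V, the device is in saturation.
I_D = ½ k_p V_ov² = 0.5 × 0.2304 × 2.15² = 0.533 mA.

Saturation; I_D = 0.533 mA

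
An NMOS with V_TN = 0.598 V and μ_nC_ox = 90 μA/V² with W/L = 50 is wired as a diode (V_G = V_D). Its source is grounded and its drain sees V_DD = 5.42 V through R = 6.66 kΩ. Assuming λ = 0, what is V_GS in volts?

With gate tied to drain, V_GS = V_DS ≥ V_GS − V_TN, so the device is in saturation.
k_n = μ_nC_ox · (W/L) = 4.5 mA/V².
KCL at the drain: ½ k_n (V_GS − V_TN)² = (V_DD − V_GS)/R.
Let x = V_GS − 0.598. Then 15 x² + x − 4.822 = 0, giving x = 0.535 V (positive root), so V_GS = 1.13 V.
I_D = (V_DD − V_GS)/R = (5.42 − 1.13) / 6.66 = 0.644 mA.

V_GS = 1.13 V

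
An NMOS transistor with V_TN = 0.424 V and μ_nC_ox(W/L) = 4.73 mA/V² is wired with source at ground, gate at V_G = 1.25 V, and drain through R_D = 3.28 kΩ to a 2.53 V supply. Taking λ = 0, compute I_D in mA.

V_GS = V_G = 1.25 V, so V_ov = 1.25 − 0.424 = 0.826 V.
Assume saturation: I_D = ½ k_n V_ov² = 0.5 × 4.73 × 0.826² = 1.61 mA, giving V_DS = V_DD − I_D R_D = 2.53 − 1.61 × 3.28 = -2.76 V.
But -2.76 V < V_ov = 0.826 V, so the device is actually in triode.
In triode I_D = k_n[V_ov V_DS − ½ V_DS²] and I_D = (V_DD − V_DS)/R_D. Equating: 7.76 V_DS² − 13.81 V_DS + 2.53 = 0, giving V_DS = 0.207 V (the root below V_ov).
I_D = (2.53 − 0.207) / 3.28 = 0.708 mA.

I_D = 0.708 mA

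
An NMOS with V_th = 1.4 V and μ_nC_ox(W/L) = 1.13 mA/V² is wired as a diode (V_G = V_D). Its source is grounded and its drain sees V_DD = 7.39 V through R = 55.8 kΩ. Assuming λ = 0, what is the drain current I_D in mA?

With gate tied to drain, V_GS = V_DS ≥ V_GS − V_th, so the device is in saturation.
KCL at the drain: ½ k_n (V_GS − V_th)² = (V_DD − V_GS)/R.
Let x = V_GS − 1.4. Then 31.5 x² + x − 5.99 = 0, giving x = 0.42 V (positive root), so V_GS = 1.82 V.
I_D = (V_DD − V_GS)/R = (7.39 − 1.82) / 55.8 = 0.0998 mA.

I_D = 0.0998 mA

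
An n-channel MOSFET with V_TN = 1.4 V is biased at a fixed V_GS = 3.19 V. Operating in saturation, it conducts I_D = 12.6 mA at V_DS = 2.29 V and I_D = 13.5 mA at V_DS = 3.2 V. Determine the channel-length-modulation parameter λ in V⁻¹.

With V_GS fixed, I_D ∝ (1 + λ V_DS) in saturation, so I_D2/I_D1 = (1 + λ V_DS2)/(1 + λ V_DS1).
13.5/12.6 = 1.071 = (1 + 3.2 λ)/(1 + 2.29 λ).
Solving: λ (I_D1 V_DS2 − I_D2 V_DS1) = I_D2 − I_D1, so λ = (13.5 − 12.6) / (12.6 × 3.2 − 13.5 × 2.29) = 0.9 / 9.41 = 0.0957 V⁻¹.

λ = 0.0957 V⁻¹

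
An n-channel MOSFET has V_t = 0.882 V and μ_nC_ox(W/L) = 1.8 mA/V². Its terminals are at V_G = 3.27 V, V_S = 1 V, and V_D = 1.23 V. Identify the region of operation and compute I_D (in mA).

Triode; I_D = 0.527 mA

V_GS = V_G − V_S = 3.27 − 1 = 2.27 V; V_DS = V_D − V_S = 1.23 − 1 = 0.23 V.
V_ov = V_GS − V_t = 2.27 − 0.882 = 1.39 V.
Since V_DS = 0.23 V < V_ov = 1.39 V, the device is in the triode region.
I_D = k_n [V_ov · V_DS − ½ V_DS²] = 1.8 × [1.39 × 0.23 − 0.5 × 0.23²] = 0.527 mA.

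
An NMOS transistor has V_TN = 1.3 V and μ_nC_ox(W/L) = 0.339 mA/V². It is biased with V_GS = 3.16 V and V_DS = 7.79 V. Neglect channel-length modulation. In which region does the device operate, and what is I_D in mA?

Saturation; I_D = 0.586 mA

V_ov = V_GS − V_TN = 3.16 − 1.3 = 1.86 V.
Since V_DS = 7.79 V ≥ V_ov = 1.86 V, the device is in saturation.
I_D = ½ k_n V_ov² = 0.5 × 0.339 × 1.86² = 0.586 mA.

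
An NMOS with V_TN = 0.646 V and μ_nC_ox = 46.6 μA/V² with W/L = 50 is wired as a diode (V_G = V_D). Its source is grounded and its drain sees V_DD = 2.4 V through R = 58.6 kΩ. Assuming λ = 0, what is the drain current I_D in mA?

With gate tied to drain, V_GS = V_DS ≥ V_GS − V_TN, so the device is in saturation.
k_n = μ_nC_ox · (W/L) = 2.33 mA/V².
KCL at the drain: ½ k_n (V_GS − V_TN)² = (V_DD − V_GS)/R.
Let x = V_GS − 0.646. Then 68.3 x² + x − 1.754 = 0, giving x = 0.153 V (positive root), so V_GS = 0.799 V.
I_D = (V_DD − V_GS)/R = (2.4 − 0.799) / 58.6 = 0.0273 mA.

I_D = 0.0273 mA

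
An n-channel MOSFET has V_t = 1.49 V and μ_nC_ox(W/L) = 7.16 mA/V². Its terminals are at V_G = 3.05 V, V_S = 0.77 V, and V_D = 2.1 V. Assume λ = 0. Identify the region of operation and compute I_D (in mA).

Saturation; I_D = 2.23 mA

V_GS = V_G − V_S = 3.05 − 0.77 = 2.28 V; V_DS = V_D − V_S = 2.1 − 0.77 = 1.33 V.
V_ov = V_GS − V_t = 2.28 − 1.49 = 0.79 V.
Since V_DS = 1.33 V ≥ V_ov = 0.79 V, the device is in saturation.
I_D = ½ k_n V_ov² = 0.5 × 7.16 × 0.79² = 2.23 mA.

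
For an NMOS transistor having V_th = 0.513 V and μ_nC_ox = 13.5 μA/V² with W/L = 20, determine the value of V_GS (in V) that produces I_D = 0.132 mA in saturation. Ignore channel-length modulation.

k_n = μ_nC_ox · (W/L) = 0.27 mA/V².
In saturation I_D = ½ k_n (V_GS − V_th)², so V_GS − V_th = √(2 I_D / k_n) = √(2 × 0.132 / 0.27) = 0.989 V.
V_GS = 0.513 + 0.989 = 1.5 V.

V_GS = 1.50 V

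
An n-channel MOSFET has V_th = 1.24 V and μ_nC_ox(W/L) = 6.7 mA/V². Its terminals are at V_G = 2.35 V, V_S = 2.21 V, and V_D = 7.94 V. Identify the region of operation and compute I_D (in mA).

Cutoff; I_D = 0 mA

V_GS = V_G − V_S = 2.35 − 2.21 = 0.14 V; V_DS = V_D − V_S = 7.94 − 2.21 = 5.73 V.
V_GS = 0.14 V < V_th = 1.24 V, so the transistor is in cutoff.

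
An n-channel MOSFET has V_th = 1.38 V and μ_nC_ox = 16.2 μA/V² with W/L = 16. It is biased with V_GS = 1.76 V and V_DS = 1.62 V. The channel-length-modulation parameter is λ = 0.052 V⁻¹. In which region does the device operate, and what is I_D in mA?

Saturation; I_D = 0.0203 mA

k_n = μ_nC_ox · (W/L) = 0.2592 mA/V².
V_ov = V_GS − V_th = 1.76 − 1.38 = 0.38 V.
Since V_DS = 1.62 V ≥ V_ov = 0.38 V, the device is in saturation.
I_D = ½ k_n V_ov² (1 + λ V_DS) = 0.5 × 0.2592 × 0.38² × (1 + 0.052 × 1.62) = 0.0203 mA.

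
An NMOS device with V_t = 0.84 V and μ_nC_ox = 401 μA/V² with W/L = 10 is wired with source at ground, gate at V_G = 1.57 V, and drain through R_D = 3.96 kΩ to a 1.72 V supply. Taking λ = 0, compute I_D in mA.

I_D = 0.396 mA

V_GS = V_G = 1.57 V, so V_ov = 1.57 − 0.84 = 0.73 V.
k_n = μ_nC_ox · (W/L) = 4.01 mA/V².
Assume saturation: I_D = ½ k_n V_ov² = 0.5 × 4.01 × 0.73² = 1.07 mA, giving V_DS = V_DD − I_D R_D = 1.72 − 1.07 × 3.96 = -2.51 V.
But -2.51 V < V_ov = 0.73 V, so the device is actually in triode.
In triode I_D = k_n[V_ov V_DS − ½ V_DS²] and I_D = (V_DD − V_DS)/R_D. Equating: 7.94 V_DS² − 12.59 V_DS + 1.72 = 0, giving V_DS = 0.151 V (the root below V_ov).
I_D = (1.72 − 0.151) / 3.96 = 0.396 mA.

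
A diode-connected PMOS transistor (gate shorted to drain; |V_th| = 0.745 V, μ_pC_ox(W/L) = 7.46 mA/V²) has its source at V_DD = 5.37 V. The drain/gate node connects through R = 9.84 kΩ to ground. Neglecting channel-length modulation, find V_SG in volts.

With gate tied to drain, V_SG = V_SD ≥ V_SG − |V_th|, so the device is in saturation.
KCL at the drain: ½ k_p (V_SG − |V_th|)² = (V_DD − V_SG)/R.
Let x = V_SG − 0.745. Then 36.7 x² + x − 4.625 = 0, giving x = 0.342 V (positive root), so V_SG = 1.09 V.
I_D = (V_DD − V_SG)/R = (5.37 − 1.09) / 9.84 = 0.435 mA.

V_SG = 1.09 V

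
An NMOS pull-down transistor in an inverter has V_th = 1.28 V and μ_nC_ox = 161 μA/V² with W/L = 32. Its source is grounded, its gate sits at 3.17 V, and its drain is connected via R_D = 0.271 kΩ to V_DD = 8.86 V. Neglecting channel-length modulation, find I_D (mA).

V_GS = V_G = 3.17 V, so V_ov = 3.17 − 1.28 = 1.89 V.
k_n = μ_nC_ox · (W/L) = 5.152 mA/V².
Assume saturation: I_D = ½ k_n V_ov² = 0.5 × 5.152 × 1.89² = 9.2 mA, giving V_DS = V_DD − I_D R_D = 8.86 − 9.2 × 0.271 = 6.37 V.
V_DS = 6.37 V ≥ V_ov = 1.89 V, confirming saturation.

I_D = 9.20 mA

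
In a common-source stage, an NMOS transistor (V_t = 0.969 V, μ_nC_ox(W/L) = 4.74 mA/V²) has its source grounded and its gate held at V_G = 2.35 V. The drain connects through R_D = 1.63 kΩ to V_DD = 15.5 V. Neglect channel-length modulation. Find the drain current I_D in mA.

V_GS = V_G = 2.35 V, so V_ov = 2.35 − 0.969 = 1.38 V.
Assume saturation: I_D = ½ k_n V_ov² = 0.5 × 4.74 × 1.38² = 4.52 mA, giving V_DS = V_DD − I_D R_D = 15.5 − 4.52 × 1.63 = 8.13 V.
V_DS = 8.13 V ≥ V_ov = 1.38 V, confirming saturation.

I_D = 4.52 mA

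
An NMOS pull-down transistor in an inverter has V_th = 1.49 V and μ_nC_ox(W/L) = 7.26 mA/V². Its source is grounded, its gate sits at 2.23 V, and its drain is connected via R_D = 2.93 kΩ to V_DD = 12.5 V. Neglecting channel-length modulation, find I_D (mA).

V_GS = V_G = 2.23 V, so V_ov = 2.23 − 1.49 = 0.74 V.
Assume saturation: I_D = ½ k_n V_ov² = 0.5 × 7.26 × 0.74² = 1.99 mA, giving V_DS = V_DD − I_D R_D = 12.5 − 1.99 × 2.93 = 6.68 V.
V_DS = 6.68 V ≥ V_ov = 0.74 V, confirming saturation.

I_D = 1.99 mA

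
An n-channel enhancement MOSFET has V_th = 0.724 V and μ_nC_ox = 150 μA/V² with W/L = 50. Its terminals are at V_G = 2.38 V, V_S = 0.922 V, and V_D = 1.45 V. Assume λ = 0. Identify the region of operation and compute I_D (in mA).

Triode; I_D = 1.86 mA

V_GS = V_G − V_S = 2.38 − 0.922 = 1.46 V; V_DS = V_D − V_S = 1.45 − 0.922 = 0.528 V.
k_n = μ_nC_ox · (W/L) = 7.5 mA/V².
V_ov = V_GS − V_th = 1.46 − 0.724 = 0.734 V.
Since V_DS = 0.528 V < V_ov = 0.734 V, the device is in the triode region.
I_D = k_n [V_ov · V_DS − ½ V_DS²] = 7.5 × [0.734 × 0.528 − 0.5 × 0.528²] = 1.86 mA.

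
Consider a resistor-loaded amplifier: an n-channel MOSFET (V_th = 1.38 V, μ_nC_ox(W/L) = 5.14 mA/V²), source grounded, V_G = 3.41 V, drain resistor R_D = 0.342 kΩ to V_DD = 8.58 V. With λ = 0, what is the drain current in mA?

I_D = 10.6 mA

V_GS = V_G = 3.41 V, so V_ov = 3.41 − 1.38 = 2.03 V.
Assume saturation: I_D = ½ k_n V_ov² = 0.5 × 5.14 × 2.03² = 10.6 mA, giving V_DS = V_DD − I_D R_D = 8.58 − 10.6 × 0.342 = 4.96 V.
V_DS = 4.96 V ≥ V_ov = 2.03 V, confirming saturation.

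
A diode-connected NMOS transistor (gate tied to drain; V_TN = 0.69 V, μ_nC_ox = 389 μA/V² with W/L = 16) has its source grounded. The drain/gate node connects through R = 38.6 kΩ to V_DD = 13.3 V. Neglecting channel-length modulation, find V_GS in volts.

V_GS = 1.01 V

With gate tied to drain, V_GS = V_DS ≥ V_GS − V_TN, so the device is in saturation.
k_n = μ_nC_ox · (W/L) = 6.224 mA/V².
KCL at the drain: ½ k_n (V_GS − V_TN)² = (V_DD − V_GS)/R.
Let x = V_GS − 0.69. Then 120 x² + x − 12.61 = 0, giving x = 0.32 V (positive root), so V_GS = 1.01 V.
I_D = (V_DD − V_GS)/R = (13.3 − 1.01) / 38.6 = 0.318 mA.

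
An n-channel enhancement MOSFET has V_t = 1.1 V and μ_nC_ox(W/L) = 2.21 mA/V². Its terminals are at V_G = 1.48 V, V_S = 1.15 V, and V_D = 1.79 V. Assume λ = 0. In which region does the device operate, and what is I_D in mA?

Cutoff; I_D = 0 mA

V_GS = V_G − V_S = 1.48 − 1.15 = 0.33 V; V_DS = V_D − V_S = 1.79 − 1.15 = 0.64 V.
V_GS = 0.33 V < V_t = 1.1 V, so the transistor is in cutoff.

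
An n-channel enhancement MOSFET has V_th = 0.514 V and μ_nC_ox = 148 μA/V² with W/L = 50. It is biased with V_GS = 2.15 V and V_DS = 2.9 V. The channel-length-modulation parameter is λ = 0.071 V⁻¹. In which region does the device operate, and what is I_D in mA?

Saturation; I_D = 11.9 mA

k_n = μ_nC_ox · (W/L) = 7.4 mA/V².
V_ov = V_GS − V_th = 2.15 − 0.514 = 1.64 V.
Since V_DS = 2.9 V ≥ V_ov = 1.64 V, the device is in saturation.
I_D = ½ k_n V_ov² (1 + λ V_DS) = 0.5 × 7.4 × 1.64² × (1 + 0.071 × 2.9) = 11.9 mA.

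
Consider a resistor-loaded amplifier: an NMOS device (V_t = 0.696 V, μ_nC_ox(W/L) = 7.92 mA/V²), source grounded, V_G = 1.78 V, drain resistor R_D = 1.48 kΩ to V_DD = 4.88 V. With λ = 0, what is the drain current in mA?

I_D = 3.00 mA

V_GS = V_G = 1.78 V, so V_ov = 1.78 − 0.696 = 1.08 V.
Assume saturation: I_D = ½ k_n V_ov² = 0.5 × 7.92 × 1.08² = 4.65 mA, giving V_DS = V_DD − I_D R_D = 4.88 − 4.65 × 1.48 = -2.01 V.
But -2.01 V < V_ov = 1.08 V, so the device is actually in triode.
In triode I_D = k_n[V_ov V_DS − ½ V_DS²] and I_D = (V_DD − V_DS)/R_D. Equating: 5.86 V_DS² − 13.71 V_DS + 4.88 = 0, giving V_DS = 0.438 V (the root below V_ov).
I_D = (4.88 − 0.438) / 1.48 = 3 mA.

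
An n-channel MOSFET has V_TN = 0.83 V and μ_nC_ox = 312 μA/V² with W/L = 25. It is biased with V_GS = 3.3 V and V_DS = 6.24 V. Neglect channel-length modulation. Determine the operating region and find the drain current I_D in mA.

Saturation; I_D = 23.8 mA

k_n = μ_nC_ox · (W/L) = 7.8 mA/V².
V_ov = V_GS − V_TN = 3.3 − 0.83 = 2.47 V.
Since V_DS = 6.24 V ≥ V_ov = 2.47 V, the device is in saturation.
I_D = ½ k_n V_ov² = 0.5 × 7.8 × 2.47² = 23.8 mA.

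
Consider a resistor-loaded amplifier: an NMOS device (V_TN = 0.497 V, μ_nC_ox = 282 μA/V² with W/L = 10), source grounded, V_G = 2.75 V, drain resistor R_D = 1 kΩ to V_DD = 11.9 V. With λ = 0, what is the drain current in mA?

I_D = 7.16 mA

V_GS = V_G = 2.75 V, so V_ov = 2.75 − 0.497 = 2.25 V.
k_n = μ_nC_ox · (W/L) = 2.82 mA/V².
Assume saturation: I_D = ½ k_n V_ov² = 0.5 × 2.82 × 2.25² = 7.16 mA, giving V_DS = V_DD − I_D R_D = 11.9 − 7.16 × 1 = 4.74 V.
V_DS = 4.74 V ≥ V_ov = 2.25 V, confirming saturation.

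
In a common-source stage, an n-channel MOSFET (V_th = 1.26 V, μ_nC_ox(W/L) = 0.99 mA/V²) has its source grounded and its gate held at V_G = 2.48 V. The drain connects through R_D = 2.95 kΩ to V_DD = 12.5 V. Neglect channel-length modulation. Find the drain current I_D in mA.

I_D = 0.737 mA

V_GS = V_G = 2.48 V, so V_ov = 2.48 − 1.26 = 1.22 V.
Assume saturation: I_D = ½ k_n V_ov² = 0.5 × 0.99 × 1.22² = 0.737 mA, giving V_DS = V_DD − I_D R_D = 12.5 − 0.737 × 2.95 = 10.3 V.
V_DS = 10.3 V ≥ V_ov = 1.22 V, confirming saturation.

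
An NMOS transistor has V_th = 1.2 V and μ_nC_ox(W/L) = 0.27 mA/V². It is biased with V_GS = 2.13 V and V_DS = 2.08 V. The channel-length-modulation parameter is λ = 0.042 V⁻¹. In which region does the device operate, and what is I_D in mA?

V_ov = V_GS − V_th = 2.13 − 1.2 = 0.93 V.
Since V_DS = 2.08 V ≥ V_ov = 0.93 V, the device is in saturation.
I_D = ½ k_n V_ov² (1 + λ V_DS) = 0.5 × 0.27 × 0.93² × (1 + 0.042 × 2.08) = 0.127 mA.

Saturation; I_D = 0.127 mA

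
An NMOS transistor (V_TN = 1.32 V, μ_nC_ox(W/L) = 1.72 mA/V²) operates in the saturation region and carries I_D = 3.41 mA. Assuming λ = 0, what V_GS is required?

In saturation I_D = ½ k_n (V_GS − V_TN)², so V_GS − V_TN = √(2 I_D / k_n) = √(2 × 3.41 / 1.72) = 1.99 V.
V_GS = 1.32 + 1.99 = 3.31 V.

V_GS = 3.31 V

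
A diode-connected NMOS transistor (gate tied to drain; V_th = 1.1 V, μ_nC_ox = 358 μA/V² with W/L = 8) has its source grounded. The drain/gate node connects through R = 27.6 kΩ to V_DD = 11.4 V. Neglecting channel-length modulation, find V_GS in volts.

V_GS = 1.60 V

With gate tied to drain, V_GS = V_DS ≥ V_GS − V_th, so the device is in saturation.
k_n = μ_nC_ox · (W/L) = 2.864 mA/V².
KCL at the drain: ½ k_n (V_GS − V_th)² = (V_DD − V_GS)/R.
Let x = V_GS − 1.1. Then 39.5 x² + x − 10.3 = 0, giving x = 0.498 V (positive root), so V_GS = 1.6 V.
I_D = (V_DD − V_GS)/R = (11.4 − 1.6) / 27.6 = 0.355 mA.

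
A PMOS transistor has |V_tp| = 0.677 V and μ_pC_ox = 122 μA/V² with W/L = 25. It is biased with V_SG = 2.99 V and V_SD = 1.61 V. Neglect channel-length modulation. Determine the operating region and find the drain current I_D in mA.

Triode; I_D = 7.41 mA

k_p = μ_pC_ox · (W/L) = 3.05 mA/V².
V_ov = V_SG − |V_tp| = 2.99 − 0.677 = 2.31 V.
Since V_SD = 1.61 V < V_ov = 2.31 V, the device is in the triode region.
I_D = k_p [V_ov · V_SD − ½ V_SD²] = 3.05 × [2.31 × 1.61 − 0.5 × 1.61²] = 7.41 mA.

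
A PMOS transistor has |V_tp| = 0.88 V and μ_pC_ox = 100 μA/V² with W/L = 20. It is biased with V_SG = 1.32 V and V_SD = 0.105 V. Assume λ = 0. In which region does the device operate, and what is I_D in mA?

Triode; I_D = 0.0814 mA

k_p = μ_pC_ox · (W/L) = 2 mA/V².
V_ov = V_SG − |V_tp| = 1.32 − 0.88 = 0.44 V.
Since V_SD = 0.105 V < V_ov = 0.44 V, the device is in the triode region.
I_D = k_p [V_ov · V_SD − ½ V_SD²] = 2 × [0.44 × 0.105 − 0.5 × 0.105²] = 0.0814 mA.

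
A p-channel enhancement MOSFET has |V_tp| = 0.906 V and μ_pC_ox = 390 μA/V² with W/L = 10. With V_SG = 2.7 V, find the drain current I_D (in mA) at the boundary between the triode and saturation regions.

At the boundary V_SD = V_ov = V_SG − |V_tp| = 2.7 − 0.906 = 1.79 V.
k_p = μ_pC_ox · (W/L) = 3.9 mA/V².
I_D = ½ k_p V_ov² = 0.5 × 3.9 × 1.79² = 6.28 mA.

I_D = 6.28 mA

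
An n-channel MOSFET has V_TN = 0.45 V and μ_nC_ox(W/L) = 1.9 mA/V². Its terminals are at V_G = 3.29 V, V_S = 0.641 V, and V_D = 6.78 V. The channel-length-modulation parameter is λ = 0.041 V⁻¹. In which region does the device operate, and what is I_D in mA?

V_GS = V_G − V_S = 3.29 − 0.641 = 2.65 V; V_DS = V_D − V_S = 6.78 − 0.641 = 6.14 V.
V_ov = V_GS − V_TN = 2.65 − 0.45 = 2.2 V.
Since V_DS = 6.14 V ≥ V_ov = 2.2 V, the device is in saturation.
I_D = ½ k_n V_ov² (1 + λ V_DS) = 0.5 × 1.9 × 2.2² × (1 + 0.041 × 6.14) = 5.75 mA.

Saturation; I_D = 5.75 mA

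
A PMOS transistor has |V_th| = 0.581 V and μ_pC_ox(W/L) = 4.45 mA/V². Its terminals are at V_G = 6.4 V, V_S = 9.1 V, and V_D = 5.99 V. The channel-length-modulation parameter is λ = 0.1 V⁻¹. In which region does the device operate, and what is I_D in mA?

Saturation; I_D = 13.1 mA

V_SG = V_S − V_G = 9.1 − 6.4 = 2.7 V; V_SD = V_S − V_D = 9.1 − 5.99 = 3.11 V.
V_ov = V_SG − |V_th| = 2.7 − 0.581 = 2.12 V.
Since V_SD = 3.11 V ≥ V_ov = 2.12 V, the device is in saturation.
I_D = ½ k_p V_ov² (1 + λ V_SD) = 0.5 × 4.45 × 2.12² × (1 + 0.1 × 3.11) = 13.1 mA.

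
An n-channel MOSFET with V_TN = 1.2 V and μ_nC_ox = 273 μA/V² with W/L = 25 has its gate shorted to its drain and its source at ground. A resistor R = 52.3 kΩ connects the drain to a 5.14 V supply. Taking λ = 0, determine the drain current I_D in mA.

With gate tied to drain, V_GS = V_DS ≥ V_GS − V_TN, so the device is in saturation.
k_n = μ_nC_ox · (W/L) = 6.825 mA/V².
KCL at the drain: ½ k_n (V_GS − V_TN)² = (V_DD − V_GS)/R.
Let x = V_GS − 1.2. Then 178 x² + x − 3.94 = 0, giving x = 0.146 V (positive root), so V_GS = 1.35 V.
I_D = (V_DD − V_GS)/R = (5.14 − 1.35) / 52.3 = 0.0725 mA.

I_D = 0.0725 mA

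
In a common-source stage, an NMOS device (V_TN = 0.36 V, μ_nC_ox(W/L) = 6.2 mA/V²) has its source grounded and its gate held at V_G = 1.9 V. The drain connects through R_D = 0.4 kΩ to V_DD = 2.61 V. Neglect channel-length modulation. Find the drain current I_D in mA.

I_D = 4.90 mA

V_GS = V_G = 1.9 V, so V_ov = 1.9 − 0.36 = 1.54 V.
Assume saturation: I_D = ½ k_n V_ov² = 0.5 × 6.2 × 1.54² = 7.35 mA, giving V_DS = V_DD − I_D R_D = 2.61 − 7.35 × 0.4 = -0.331 V.
But -0.331 V < V_ov = 1.54 V, so the device is actually in triode.
In triode I_D = k_n[V_ov V_DS − ½ V_DS²] and I_D = (V_DD − V_DS)/R_D. Equating: 1.24 V_DS² − 4.819 V_DS + 2.61 = 0, giving V_DS = 0.65 V (the root below V_ov).
I_D = (2.61 − 0.65) / 0.4 = 4.9 mA.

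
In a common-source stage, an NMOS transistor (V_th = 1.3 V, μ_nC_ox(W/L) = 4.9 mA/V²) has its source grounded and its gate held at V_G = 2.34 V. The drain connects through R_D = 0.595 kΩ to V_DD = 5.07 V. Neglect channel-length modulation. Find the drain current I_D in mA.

V_GS = V_G = 2.34 V, so V_ov = 2.34 − 1.3 = 1.04 V.
Assume saturation: I_D = ½ k_n V_ov² = 0.5 × 4.9 × 1.04² = 2.65 mA, giving V_DS = V_DD − I_D R_D = 5.07 − 2.65 × 0.595 = 3.49 V.
V_DS = 3.49 V ≥ V_ov = 1.04 V, confirming saturation.

I_D = 2.65 mA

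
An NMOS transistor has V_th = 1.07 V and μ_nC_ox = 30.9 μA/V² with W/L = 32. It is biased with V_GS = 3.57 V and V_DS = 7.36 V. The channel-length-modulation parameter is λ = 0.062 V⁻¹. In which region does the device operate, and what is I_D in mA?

Saturation; I_D = 4.50 mA

k_n = μ_nC_ox · (W/L) = 0.9888 mA/V².
V_ov = V_GS − V_th = 3.57 − 1.07 = 2.5 V.
Since V_DS = 7.36 V ≥ V_ov = 2.5 V, the device is in saturation.
I_D = ½ k_n V_ov² (1 + λ V_DS) = 0.5 × 0.9888 × 2.5² × (1 + 0.062 × 7.36) = 4.5 mA.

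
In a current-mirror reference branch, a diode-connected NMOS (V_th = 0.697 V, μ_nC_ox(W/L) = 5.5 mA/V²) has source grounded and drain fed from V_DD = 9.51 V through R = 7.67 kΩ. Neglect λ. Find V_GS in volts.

With gate tied to drain, V_GS = V_DS ≥ V_GS − V_th, so the device is in saturation.
KCL at the drain: ½ k_n (V_GS − V_th)² = (V_DD − V_GS)/R.
Let x = V_GS − 0.697. Then 21.1 x² + x − 8.813 = 0, giving x = 0.623 V (positive root), so V_GS = 1.32 V.
I_D = (V_DD − V_GS)/R = (9.51 − 1.32) / 7.67 = 1.07 mA.

V_GS = 1.32 V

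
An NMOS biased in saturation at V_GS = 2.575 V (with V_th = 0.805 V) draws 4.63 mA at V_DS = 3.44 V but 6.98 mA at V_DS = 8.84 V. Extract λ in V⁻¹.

λ = 0.139 V⁻¹

With V_GS fixed, I_D ∝ (1 + λ V_DS) in saturation, so I_D2/I_D1 = (1 + λ V_DS2)/(1 + λ V_DS1).
6.98/4.63 = 1.508 = (1 + 8.84 λ)/(1 + 3.44 λ).
Solving: λ (I_D1 V_DS2 − I_D2 V_DS1) = I_D2 − I_D1, so λ = (6.98 − 4.63) / (4.63 × 8.84 − 6.98 × 3.44) = 2.35 / 16.9 = 0.139 V⁻¹.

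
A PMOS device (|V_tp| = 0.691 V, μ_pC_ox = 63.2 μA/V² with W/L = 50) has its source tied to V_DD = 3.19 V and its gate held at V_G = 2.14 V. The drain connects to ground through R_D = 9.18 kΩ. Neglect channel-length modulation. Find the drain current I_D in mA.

V_SG = V_DD − V_G = 3.19 − 2.14 = 1.05 V, so V_ov = 1.05 − 0.691 = 0.359 V.
k_p = μ_pC_ox · (W/L) = 3.16 mA/V².
Assume saturation: I_D = ½ k_p V_ov² = 0.5 × 3.16 × 0.359² = 0.204 mA, giving V_SD = V_DD − I_D R_D = 3.19 − 0.204 × 9.18 = 1.32 V.
V_SD = 1.32 V ≥ V_ov = 0.359 V, confirming saturation.

I_D = 0.204 mA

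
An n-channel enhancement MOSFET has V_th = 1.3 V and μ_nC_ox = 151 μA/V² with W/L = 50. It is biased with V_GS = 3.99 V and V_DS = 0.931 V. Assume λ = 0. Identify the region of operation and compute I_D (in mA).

Triode; I_D = 15.6 mA

k_n = μ_nC_ox · (W/L) = 7.55 mA/V².
V_ov = V_GS − V_th = 3.99 − 1.3 = 2.69 V.
Since V_DS = 0.931 V < V_ov = 2.69 V, the device is in the triode region.
I_D = k_n [V_ov · V_DS − ½ V_DS²] = 7.55 × [2.69 × 0.931 − 0.5 × 0.931²] = 15.6 mA.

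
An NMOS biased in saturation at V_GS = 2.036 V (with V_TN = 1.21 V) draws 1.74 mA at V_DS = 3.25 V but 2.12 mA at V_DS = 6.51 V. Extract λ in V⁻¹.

λ = 0.0856 V⁻¹

With V_GS fixed, I_D ∝ (1 + λ V_DS) in saturation, so I_D2/I_D1 = (1 + λ V_DS2)/(1 + λ V_DS1).
2.12/1.74 = 1.218 = (1 + 6.51 λ)/(1 + 3.25 λ).
Solving: λ (I_D1 V_DS2 − I_D2 V_DS1) = I_D2 − I_D1, so λ = (2.12 − 1.74) / (1.74 × 6.51 − 2.12 × 3.25) = 0.38 / 4.44 = 0.0856 V⁻¹.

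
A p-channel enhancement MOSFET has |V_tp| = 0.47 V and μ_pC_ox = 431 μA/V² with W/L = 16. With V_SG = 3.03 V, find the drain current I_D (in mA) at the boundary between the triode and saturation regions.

I_D = 22.6 mA

At the boundary V_SD = V_ov = V_SG − |V_tp| = 3.03 − 0.47 = 2.56 V.
k_p = μ_pC_ox · (W/L) = 6.896 mA/V².
I_D = ½ k_p V_ov² = 0.5 × 6.896 × 2.56² = 22.6 mA.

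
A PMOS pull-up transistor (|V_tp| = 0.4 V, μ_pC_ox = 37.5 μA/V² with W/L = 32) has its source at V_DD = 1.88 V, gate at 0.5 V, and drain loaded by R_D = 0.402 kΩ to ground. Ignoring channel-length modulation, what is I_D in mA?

V_SG = V_DD − V_G = 1.88 − 0.5 = 1.38 V, so V_ov = 1.38 − 0.4 = 0.98 V.
k_p = μ_pC_ox · (W/L) = 1.2 mA/V².
Assume saturation: I_D = ½ k_p V_ov² = 0.5 × 1.2 × 0.98² = 0.576 mA, giving V_SD = V_DD − I_D R_D = 1.88 − 0.576 × 0.402 = 1.65 V.
V_SD = 1.65 V ≥ V_ov = 0.98 V, confirming saturation.

I_D = 0.576 mA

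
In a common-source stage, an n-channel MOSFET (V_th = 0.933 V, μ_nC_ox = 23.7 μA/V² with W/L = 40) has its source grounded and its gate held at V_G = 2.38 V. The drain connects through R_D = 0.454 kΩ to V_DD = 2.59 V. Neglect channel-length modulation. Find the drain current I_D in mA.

I_D = 0.992 mA

V_GS = V_G = 2.38 V, so V_ov = 2.38 − 0.933 = 1.45 V.
k_n = μ_nC_ox · (W/L) = 0.948 mA/V².
Assume saturation: I_D = ½ k_n V_ov² = 0.5 × 0.948 × 1.45² = 0.992 mA, giving V_DS = V_DD − I_D R_D = 2.59 − 0.992 × 0.454 = 2.14 V.
V_DS = 2.14 V ≥ V_ov = 1.45 V, confirming saturation.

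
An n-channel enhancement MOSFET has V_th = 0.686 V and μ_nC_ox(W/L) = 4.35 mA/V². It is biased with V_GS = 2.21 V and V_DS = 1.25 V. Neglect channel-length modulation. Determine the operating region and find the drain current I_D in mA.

V_ov = V_GS − V_th = 2.21 − 0.686 = 1.52 V.
Since V_DS = 1.25 V < V_ov = 1.52 V, the device is in the triode region.
I_D = k_n [V_ov · V_DS − ½ V_DS²] = 4.35 × [1.52 × 1.25 − 0.5 × 1.25²] = 4.89 mA.

Triode; I_D = 4.89 mA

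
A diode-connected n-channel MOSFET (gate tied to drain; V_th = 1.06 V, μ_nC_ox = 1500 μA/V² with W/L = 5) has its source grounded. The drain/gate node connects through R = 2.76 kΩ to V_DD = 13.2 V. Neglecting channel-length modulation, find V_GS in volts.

With gate tied to drain, V_GS = V_DS ≥ V_GS − V_th, so the device is in saturation.
k_n = μ_nC_ox · (W/L) = 7.5 mA/V².
KCL at the drain: ½ k_n (V_GS − V_th)² = (V_DD − V_GS)/R.
Let x = V_GS − 1.06. Then 10.3 x² + x − 12.14 = 0, giving x = 1.04 V (positive root), so V_GS = 2.1 V.
I_D = (V_DD − V_GS)/R = (13.2 − 2.1) / 2.76 = 4.02 mA.

V_GS = 2.10 V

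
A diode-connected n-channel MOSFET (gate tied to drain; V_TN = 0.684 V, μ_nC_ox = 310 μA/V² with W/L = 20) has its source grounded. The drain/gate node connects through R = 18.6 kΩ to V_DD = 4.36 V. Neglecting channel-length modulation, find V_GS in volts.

V_GS = 0.928 V

With gate tied to drain, V_GS = V_DS ≥ V_GS − V_TN, so the device is in saturation.
k_n = μ_nC_ox · (W/L) = 6.2 mA/V².
KCL at the drain: ½ k_n (V_GS − V_TN)² = (V_DD − V_GS)/R.
Let x = V_GS − 0.684. Then 57.7 x² + x − 3.676 = 0, giving x = 0.244 V (positive root), so V_GS = 0.928 V.
I_D = (V_DD − V_GS)/R = (4.36 − 0.928) / 18.6 = 0.185 mA.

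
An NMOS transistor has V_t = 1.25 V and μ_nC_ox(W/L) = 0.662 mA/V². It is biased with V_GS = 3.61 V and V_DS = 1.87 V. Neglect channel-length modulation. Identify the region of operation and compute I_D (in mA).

V_ov = V_GS − V_t = 3.61 − 1.25 = 2.36 V.
Since V_DS = 1.87 V < V_ov = 2.36 V, the device is in the triode region.
I_D = k_n [V_ov · V_DS − ½ V_DS²] = 0.662 × [2.36 × 1.87 − 0.5 × 1.87²] = 1.76 mA.

Triode; I_D = 1.76 mA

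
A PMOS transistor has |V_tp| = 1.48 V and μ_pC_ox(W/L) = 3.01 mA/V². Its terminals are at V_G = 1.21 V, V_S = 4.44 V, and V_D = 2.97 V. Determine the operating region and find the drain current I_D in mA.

Triode; I_D = 4.49 mA

V_SG = V_S − V_G = 4.44 − 1.21 = 3.23 V; V_SD = V_S − V_D = 4.44 − 2.97 = 1.47 V.
V_ov = V_SG − |V_tp| = 3.23 − 1.48 = 1.75 V.
Since V_SD = 1.47 V < V_ov = 1.75 V, the device is in the triode region.
I_D = k_p [V_ov · V_SD − ½ V_SD²] = 3.01 × [1.75 × 1.47 − 0.5 × 1.47²] = 4.49 mA.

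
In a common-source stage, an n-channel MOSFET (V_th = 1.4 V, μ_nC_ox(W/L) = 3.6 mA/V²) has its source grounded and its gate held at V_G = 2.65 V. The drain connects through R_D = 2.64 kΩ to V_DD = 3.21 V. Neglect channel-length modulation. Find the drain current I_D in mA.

V_GS = V_G = 2.65 V, so V_ov = 2.65 − 1.4 = 1.25 V.
Assume saturation: I_D = ½ k_n V_ov² = 0.5 × 3.6 × 1.25² = 2.81 mA, giving V_DS = V_DD − I_D R_D = 3.21 − 2.81 × 2.64 = -4.22 V.
But -4.22 V < V_ov = 1.25 V, so the device is actually in triode.
In triode I_D = k_n[V_ov V_DS − ½ V_DS²] and I_D = (V_DD − V_DS)/R_D. Equating: 4.75 V_DS² − 12.88 V_DS + 3.21 = 0, giving V_DS = 0.278 V (the root below V_ov).
I_D = (3.21 − 0.278) / 2.64 = 1.11 mA.

I_D = 1.11 mA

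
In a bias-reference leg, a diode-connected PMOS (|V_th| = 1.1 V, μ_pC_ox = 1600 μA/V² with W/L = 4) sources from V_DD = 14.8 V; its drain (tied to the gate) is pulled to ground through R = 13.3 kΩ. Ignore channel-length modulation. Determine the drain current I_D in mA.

I_D = 0.988 mA

With gate tied to drain, V_SG = V_SD ≥ V_SG − |V_th|, so the device is in saturation.
k_p = μ_pC_ox · (W/L) = 6.4 mA/V².
KCL at the drain: ½ k_p (V_SG − |V_th|)² = (V_DD − V_SG)/R.
Let x = V_SG − 1.1. Then 42.6 x² + x − 13.7 = 0, giving x = 0.556 V (positive root), so V_SG = 1.66 V.
I_D = (V_DD − V_SG)/R = (14.8 − 1.66) / 13.3 = 0.988 mA.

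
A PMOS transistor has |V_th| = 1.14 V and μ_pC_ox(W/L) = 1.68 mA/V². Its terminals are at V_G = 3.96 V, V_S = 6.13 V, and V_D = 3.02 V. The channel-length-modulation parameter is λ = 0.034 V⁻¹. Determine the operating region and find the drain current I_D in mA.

Saturation; I_D = 0.985 mA

V_SG = V_S − V_G = 6.13 − 3.96 = 2.17 V; V_SD = V_S − V_D = 6.13 − 3.02 = 3.11 V.
V_ov = V_SG − |V_th| = 2.17 − 1.14 = 1.03 V.
Since V_SD = 3.11 V ≥ V_ov = 1.03 V, the device is in saturation.
I_D = ½ k_p V_ov² (1 + λ V_SD) = 0.5 × 1.68 × 1.03² × (1 + 0.034 × 3.11) = 0.985 mA.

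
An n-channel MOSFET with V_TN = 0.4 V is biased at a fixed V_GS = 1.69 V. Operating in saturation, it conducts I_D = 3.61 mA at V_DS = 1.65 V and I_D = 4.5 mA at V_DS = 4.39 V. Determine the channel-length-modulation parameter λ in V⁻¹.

With V_GS fixed, I_D ∝ (1 + λ V_DS) in saturation, so I_D2/I_D1 = (1 + λ V_DS2)/(1 + λ V_DS1).
4.5/3.61 = 1.247 = (1 + 4.39 λ)/(1 + 1.65 λ).
Solving: λ (I_D1 V_DS2 − I_D2 V_DS1) = I_D2 − I_D1, so λ = (4.5 − 3.61) / (3.61 × 4.39 − 4.5 × 1.65) = 0.89 / 8.42 = 0.106 V⁻¹.

λ = 0.106 V⁻¹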